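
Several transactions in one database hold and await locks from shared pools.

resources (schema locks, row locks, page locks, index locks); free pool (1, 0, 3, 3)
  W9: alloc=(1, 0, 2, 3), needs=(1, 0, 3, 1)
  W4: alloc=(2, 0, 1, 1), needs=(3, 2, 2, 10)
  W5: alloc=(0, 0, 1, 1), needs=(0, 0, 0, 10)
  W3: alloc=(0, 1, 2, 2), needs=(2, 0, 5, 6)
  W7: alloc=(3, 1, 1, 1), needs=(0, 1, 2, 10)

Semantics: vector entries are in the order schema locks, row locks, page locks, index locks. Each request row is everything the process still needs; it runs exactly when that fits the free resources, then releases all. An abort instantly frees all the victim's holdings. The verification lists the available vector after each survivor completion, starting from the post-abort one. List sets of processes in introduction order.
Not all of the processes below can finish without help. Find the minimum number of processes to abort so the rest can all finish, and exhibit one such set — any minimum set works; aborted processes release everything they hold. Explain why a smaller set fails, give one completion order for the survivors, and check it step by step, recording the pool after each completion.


The answer: abort W4 and W5.
Key observation: W7 was stuck for good until W4 and W5 gave back (2, 0, 2, 2); in the order shown it finishes at step 3.
Minimality, checking each single-abort alternative: W9 alone leaves W4 blocked (short on schema locks, row locks and index locks); W4 alone leaves W5 blocked (short on index locks); W5 alone leaves W4 blocked (short on schema locks, row locks and index locks); W3 alone leaves W4 blocked (short on schema locks, row locks and index locks); W7 alone leaves W4 blocked (short on index locks).
Survivors finish in the order: W9, W3, W7. Check, step by step (pool after the aborts first):
  pool = (3, 0, 5, 5)
  W9 needs (1, 0, 3, 1) <= (3, 0, 5, 5) -> finishes; pool += (1, 0, 2, 3) = (4, 0, 7, 8)
  W3 needs (2, 0, 5, 6) <= (4, 0, 7, 8) -> finishes; pool += (0, 1, 2, 2) = (4, 1, 9, 10)
  W7 needs (0, 1, 2, 10) <= (4, 1, 9, 10) -> finishes; pool += (3, 1, 1, 1) = (7, 2, 10, 11)


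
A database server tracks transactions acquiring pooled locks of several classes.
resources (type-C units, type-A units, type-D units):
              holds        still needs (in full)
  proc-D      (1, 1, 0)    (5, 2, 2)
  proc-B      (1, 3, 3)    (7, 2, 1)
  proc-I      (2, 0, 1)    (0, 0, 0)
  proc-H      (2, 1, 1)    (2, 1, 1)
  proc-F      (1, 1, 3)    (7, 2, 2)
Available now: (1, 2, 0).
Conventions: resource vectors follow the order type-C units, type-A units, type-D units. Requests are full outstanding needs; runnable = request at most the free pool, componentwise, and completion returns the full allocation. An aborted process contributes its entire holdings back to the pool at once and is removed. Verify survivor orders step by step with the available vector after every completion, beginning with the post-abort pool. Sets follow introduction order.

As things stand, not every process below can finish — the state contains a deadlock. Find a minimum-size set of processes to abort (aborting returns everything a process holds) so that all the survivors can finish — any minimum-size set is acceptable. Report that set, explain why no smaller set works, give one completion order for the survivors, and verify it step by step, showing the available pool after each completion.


Abort proc-B.
Key observation: proc-F was stuck for good until proc-B gave back (1, 3, 3); in the order shown it finishes at step 4.
No smaller set exists: with zero aborts the deadlock remains.
One survivor order: proc-H, proc-I, proc-D, proc-F. Verifying each step (post-abort pool first):
  pool = (2, 5, 3)
  run proc-H (needs (2, 1, 1), free (2, 5, 3)); after release of (2, 1, 1) the pool is (4, 6, 4)
  run proc-I (needs (0, 0, 0), free (4, 6, 4)); after release of (2, 0, 1) the pool is (6, 6, 5)
  run proc-D (needs (5, 2, 2), free (6, 6, 5)); after release of (1, 1, 0) the pool is (7, 7, 5)
  run proc-F (needs (7, 2, 2), free (7, 7, 5)); after release of (1, 1, 3) the pool is (8, 8, 8)


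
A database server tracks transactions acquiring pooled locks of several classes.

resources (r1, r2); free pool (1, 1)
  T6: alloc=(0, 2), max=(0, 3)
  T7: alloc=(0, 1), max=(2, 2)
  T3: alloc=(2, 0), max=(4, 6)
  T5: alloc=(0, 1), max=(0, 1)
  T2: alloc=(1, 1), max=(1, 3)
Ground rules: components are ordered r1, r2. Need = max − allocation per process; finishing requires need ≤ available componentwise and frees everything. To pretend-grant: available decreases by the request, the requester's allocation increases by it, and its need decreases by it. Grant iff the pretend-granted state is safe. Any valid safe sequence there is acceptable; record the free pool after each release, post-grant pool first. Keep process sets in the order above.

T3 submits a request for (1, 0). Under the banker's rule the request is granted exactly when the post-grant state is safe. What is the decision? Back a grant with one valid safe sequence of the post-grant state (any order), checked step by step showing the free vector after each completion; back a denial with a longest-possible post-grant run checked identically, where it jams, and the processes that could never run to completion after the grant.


DENY — the pretend-granted state is unsafe.
Key observation: after T6, T5, T2 the pool peaks at (1, 5), and each blocked process is short somewhere: T7 on r1; T3 on r2.
Pretend the grant happened; the run T6, T5, T2 goes as far as possible. Step-by-step check:
  pool = (0, 1)
  T6: need (0, 1) fits (0, 1); releases (0, 2), pool now (0, 3)
  T5: need (0, 0) fits (0, 3); releases (0, 1), pool now (0, 4)
  T2: need (0, 2) fits (0, 4); releases (1, 1), pool now (1, 5)
  T7 still needs (2, 1) but only (1, 5) is free — short on r1
  T3 still needs (1, 6) but only (1, 5) is free — short on r2
Had the request been granted, T7 and T3 could never finish.


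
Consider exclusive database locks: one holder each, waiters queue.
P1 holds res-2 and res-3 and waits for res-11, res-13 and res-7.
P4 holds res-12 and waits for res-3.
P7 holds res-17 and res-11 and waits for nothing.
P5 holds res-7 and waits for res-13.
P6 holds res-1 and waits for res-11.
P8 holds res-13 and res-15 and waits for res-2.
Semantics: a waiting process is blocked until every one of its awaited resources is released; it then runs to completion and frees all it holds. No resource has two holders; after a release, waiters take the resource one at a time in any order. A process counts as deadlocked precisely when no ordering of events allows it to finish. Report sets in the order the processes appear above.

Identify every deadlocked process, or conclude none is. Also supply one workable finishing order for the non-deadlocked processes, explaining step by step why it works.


Deadlocked set: P1, P4, P5 and P8.
Key observation: the wait chain closes on itself along P1 -> P5 -> P8 -> P1; P4 waits into the deadlock from upstream.
A valid finishing order for the others: P7, P6.
Step-by-step check:
  run P7 (it waits on nothing); releases res-17 and res-11
  P6: everything it awaited (res-11) is free; runs, freeing res-1


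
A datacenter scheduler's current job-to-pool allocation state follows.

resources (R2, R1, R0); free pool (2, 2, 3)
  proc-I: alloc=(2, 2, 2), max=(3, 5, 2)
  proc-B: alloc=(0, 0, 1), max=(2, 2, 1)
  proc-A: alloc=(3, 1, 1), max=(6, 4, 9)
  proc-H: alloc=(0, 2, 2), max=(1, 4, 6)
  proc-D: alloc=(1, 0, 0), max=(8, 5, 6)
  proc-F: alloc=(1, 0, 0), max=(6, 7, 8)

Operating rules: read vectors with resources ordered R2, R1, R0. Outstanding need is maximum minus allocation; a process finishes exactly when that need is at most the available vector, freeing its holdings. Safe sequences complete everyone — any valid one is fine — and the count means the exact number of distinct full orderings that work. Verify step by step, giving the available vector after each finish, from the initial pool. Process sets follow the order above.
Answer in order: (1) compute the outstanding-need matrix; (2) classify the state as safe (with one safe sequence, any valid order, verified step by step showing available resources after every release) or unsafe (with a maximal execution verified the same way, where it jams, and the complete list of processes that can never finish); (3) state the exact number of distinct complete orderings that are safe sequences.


(1) Outstanding need per process (order R2, R1, R0):
  proc-I: (1, 3, 0)
  proc-B: (2, 2, 0)
  proc-A: (3, 3, 8)
  proc-H: (1, 2, 4)
  proc-D: (7, 5, 6)
  proc-F: (5, 7, 8)
(2) The state is SAFE; one workable sequence: proc-B, proc-H, proc-I, proc-A, proc-F, proc-D.
Key observation: the order's first zero-slack moment is proc-B ((2, 2, 0) needed, (2, 2, 3) free — a requested resource with nothing to spare).
Walking it through:
  pool = (2, 2, 3)
  proc-B: need (2, 2, 0) fits (2, 2, 3); releases (0, 0, 1), pool now (2, 2, 4)
  proc-H: need (1, 2, 4) fits (2, 2, 4); releases (0, 2, 2), pool now (2, 4, 6)
  proc-I: need (1, 3, 0) fits (2, 4, 6); releases (2, 2, 2), pool now (4, 6, 8)
  proc-A: need (3, 3, 8) fits (4, 6, 8); releases (3, 1, 1), pool now (7, 7, 9)
  proc-F: need (5, 7, 8) fits (7, 7, 9); releases (1, 0, 0), pool now (8, 7, 9)
  proc-D: need (7, 5, 6) fits (8, 7, 9); releases (1, 0, 0), pool now (9, 7, 9)
(3) Exactly 2 of the possible complete orderings are safe sequences.


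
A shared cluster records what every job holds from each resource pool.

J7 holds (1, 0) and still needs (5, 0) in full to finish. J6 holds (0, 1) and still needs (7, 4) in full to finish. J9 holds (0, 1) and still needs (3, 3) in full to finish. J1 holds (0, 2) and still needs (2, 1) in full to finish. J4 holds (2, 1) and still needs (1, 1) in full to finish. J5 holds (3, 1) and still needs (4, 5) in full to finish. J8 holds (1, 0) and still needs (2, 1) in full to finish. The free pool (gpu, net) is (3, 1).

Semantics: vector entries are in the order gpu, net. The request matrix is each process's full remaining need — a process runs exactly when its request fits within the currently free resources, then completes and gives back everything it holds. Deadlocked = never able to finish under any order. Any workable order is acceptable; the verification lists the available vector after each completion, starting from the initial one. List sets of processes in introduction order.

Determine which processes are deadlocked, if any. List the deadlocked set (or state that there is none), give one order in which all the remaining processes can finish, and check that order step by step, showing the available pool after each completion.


The deadlocked set is empty.
Key observation: beginning at J1, releases accumulate fast enough that every process eventually fits.
A valid finishing order for the others: J1, J4, J9, J5, J8, J6, J7. Verifying each step:
  pool = (3, 1)
  run J1 (needs (2, 1), free (3, 1)); after release of (0, 2) the pool is (3, 3)
  run J4 (needs (1, 1), free (3, 3)); after release of (2, 1) the pool is (5, 4)
  run J9 (needs (3, 3), free (5, 4)); after release of (0, 1) the pool is (5, 5)
  run J5 (needs (4, 5), free (5, 5)); after release of (3, 1) the pool is (8, 6)
  run J8 (needs (2, 1), free (8, 6)); after release of (1, 0) the pool is (9, 6)
  run J6 (needs (7, 4), free (9, 6)); after release of (0, 1) the pool is (9, 7)
  run J7 (needs (5, 0), free (9, 7)); after release of (1, 0) the pool is (10, 7)


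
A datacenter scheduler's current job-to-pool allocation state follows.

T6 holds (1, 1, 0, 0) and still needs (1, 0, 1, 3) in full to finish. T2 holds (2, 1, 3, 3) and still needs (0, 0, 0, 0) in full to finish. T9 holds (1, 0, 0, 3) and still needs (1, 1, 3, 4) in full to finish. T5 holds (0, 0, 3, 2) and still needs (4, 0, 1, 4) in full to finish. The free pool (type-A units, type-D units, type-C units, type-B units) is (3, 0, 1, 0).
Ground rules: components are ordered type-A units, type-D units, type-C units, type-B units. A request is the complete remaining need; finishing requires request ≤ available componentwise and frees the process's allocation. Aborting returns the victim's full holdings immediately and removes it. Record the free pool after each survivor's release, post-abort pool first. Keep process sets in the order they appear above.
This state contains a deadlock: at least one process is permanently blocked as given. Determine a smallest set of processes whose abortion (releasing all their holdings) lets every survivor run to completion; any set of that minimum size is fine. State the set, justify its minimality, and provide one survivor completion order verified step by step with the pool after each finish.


The answer: abort T5.
Key observation: the returned (0, 0, 3, 2) from T5 is what brings T9 — unrunnable before, under any order — into play at step 3.
Minimality: the empty abort set fails — the state is deadlocked as it stands.
Survivors finish in the order: T2, T6, T9. Check, step by step (pool after the aborts first):
  pool = (3, 0, 4, 2)
  T2 needs (0, 0, 0, 0) <= (3, 0, 4, 2) -> finishes; pool += (2, 1, 3, 3) = (5, 1, 7, 5)
  T6 needs (1, 0, 1, 3) <= (5, 1, 7, 5) -> finishes; pool += (1, 1, 0, 0) = (6, 2, 7, 5)
  T9 needs (1, 1, 3, 4) <= (6, 2, 7, 5) -> finishes; pool += (1, 0, 0, 3) = (7, 2, 7, 8)


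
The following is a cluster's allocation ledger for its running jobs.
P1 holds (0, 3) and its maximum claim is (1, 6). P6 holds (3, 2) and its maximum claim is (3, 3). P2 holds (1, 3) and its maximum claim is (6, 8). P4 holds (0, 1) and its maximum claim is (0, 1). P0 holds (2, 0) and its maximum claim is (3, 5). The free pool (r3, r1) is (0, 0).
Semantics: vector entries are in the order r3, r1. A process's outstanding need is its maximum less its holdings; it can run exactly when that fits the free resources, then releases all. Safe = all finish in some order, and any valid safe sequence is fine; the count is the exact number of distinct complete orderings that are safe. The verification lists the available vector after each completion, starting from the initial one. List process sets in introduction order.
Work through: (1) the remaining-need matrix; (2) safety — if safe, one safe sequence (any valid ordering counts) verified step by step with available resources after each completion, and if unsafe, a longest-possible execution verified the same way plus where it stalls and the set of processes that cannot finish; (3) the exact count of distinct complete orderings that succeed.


(1) Outstanding need per process (order r3, r1):
  P1: (1, 3)
  P6: (0, 1)
  P2: (5, 5)
  P4: (0, 0)
  P0: (1, 5)
(2) SAFE. One safe sequence: P4, P6, P1, P0, P2.
Key observation: the order's first zero-slack moment is P6 ((0, 1) needed, (0, 1) free — a requested resource with nothing to spare).
Verifying each step:
  pool = (0, 0)
  P4 needs (0, 0) <= (0, 0) -> finishes; pool += (0, 1) = (0, 1)
  P6 needs (0, 1) <= (0, 1) -> finishes; pool += (3, 2) = (3, 3)
  P1 needs (1, 3) <= (3, 3) -> finishes; pool += (0, 3) = (3, 6)
  P0 needs (1, 5) <= (3, 6) -> finishes; pool += (2, 0) = (5, 6)
  P2 needs (5, 5) <= (5, 6) -> finishes; pool += (1, 3) = (6, 9)
(3) Exactly 1 of the possible complete orderings is a safe sequence.


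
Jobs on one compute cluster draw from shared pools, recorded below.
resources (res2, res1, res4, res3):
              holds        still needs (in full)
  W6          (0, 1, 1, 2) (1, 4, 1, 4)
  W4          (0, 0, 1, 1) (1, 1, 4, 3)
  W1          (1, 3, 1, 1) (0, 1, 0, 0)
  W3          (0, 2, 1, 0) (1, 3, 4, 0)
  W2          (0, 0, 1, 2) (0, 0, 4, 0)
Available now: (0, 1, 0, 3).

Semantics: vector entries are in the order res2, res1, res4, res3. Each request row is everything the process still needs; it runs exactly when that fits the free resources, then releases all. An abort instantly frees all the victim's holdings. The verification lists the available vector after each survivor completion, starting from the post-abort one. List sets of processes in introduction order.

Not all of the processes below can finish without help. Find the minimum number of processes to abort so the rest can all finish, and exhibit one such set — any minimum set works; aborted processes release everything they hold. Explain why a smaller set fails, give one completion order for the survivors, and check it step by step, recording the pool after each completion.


Abort W3 and W2.
Key observation: W4 could never have finished before the abort; with (0, 2, 2, 2) returned by W3 and W2, it fits at step 3.
Minimality, checking each single-abort alternative: W6 alone leaves W4 blocked (short on res4); W4 alone leaves W3 blocked (short on res4); W1 alone leaves W4 blocked (short on res4); W3 alone leaves W4 blocked (short on res4); W2 alone leaves W4 blocked (short on res4).
One survivor order: W1, W6, W4. Check, step by step (post-abort pool first):
  pool = (0, 3, 2, 5)
  run W1 (needs (0, 1, 0, 0), free (0, 3, 2, 5)); after release of (1, 3, 1, 1) the pool is (1, 6, 3, 6)
  run W6 (needs (1, 4, 1, 4), free (1, 6, 3, 6)); after release of (0, 1, 1, 2) the pool is (1, 7, 4, 8)
  run W4 (needs (1, 1, 4, 3), free (1, 7, 4, 8)); after release of (0, 0, 1, 1) the pool is (1, 7, 5, 9)


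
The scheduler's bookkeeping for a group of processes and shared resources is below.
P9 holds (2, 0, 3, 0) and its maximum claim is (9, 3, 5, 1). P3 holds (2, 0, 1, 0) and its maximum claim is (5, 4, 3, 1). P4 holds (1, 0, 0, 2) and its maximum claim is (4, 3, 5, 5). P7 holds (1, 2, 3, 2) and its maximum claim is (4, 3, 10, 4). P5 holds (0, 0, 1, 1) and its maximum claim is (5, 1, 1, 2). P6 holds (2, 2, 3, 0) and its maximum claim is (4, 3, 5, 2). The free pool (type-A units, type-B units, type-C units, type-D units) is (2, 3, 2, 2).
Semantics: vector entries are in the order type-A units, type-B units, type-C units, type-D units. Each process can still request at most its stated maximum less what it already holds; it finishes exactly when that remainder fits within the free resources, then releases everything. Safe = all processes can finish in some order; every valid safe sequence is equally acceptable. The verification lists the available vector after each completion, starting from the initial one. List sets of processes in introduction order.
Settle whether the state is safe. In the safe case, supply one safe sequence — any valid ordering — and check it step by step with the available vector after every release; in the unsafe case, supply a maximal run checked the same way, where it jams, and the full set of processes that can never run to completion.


The state is SAFE; one workable sequence: P6, P3, P5, P4, P9, P7.
Key observation: the order's first zero-slack moment is P6 ((2, 1, 2, 2) needed, (2, 3, 2, 2) free — a requested resource with nothing to spare).
Check, step by step:
  pool = (2, 3, 2, 2)
  P6: need (2, 1, 2, 2) fits (2, 3, 2, 2); releases (2, 2, 3, 0), pool now (4, 5, 5, 2)
  P3: need (3, 4, 2, 1) fits (4, 5, 5, 2); releases (2, 0, 1, 0), pool now (6, 5, 6, 2)
  P5: need (5, 1, 0, 1) fits (6, 5, 6, 2); releases (0, 0, 1, 1), pool now (6, 5, 7, 3)
  P4: need (3, 3, 5, 3) fits (6, 5, 7, 3); releases (1, 0, 0, 2), pool now (7, 5, 7, 5)
  P9: need (7, 3, 2, 1) fits (7, 5, 7, 5); releases (2, 0, 3, 0), pool now (9, 5, 10, 5)
  P7: need (3, 1, 7, 2) fits (9, 5, 10, 5); releases (1, 2, 3, 2), pool now (10, 7, 13, 7)


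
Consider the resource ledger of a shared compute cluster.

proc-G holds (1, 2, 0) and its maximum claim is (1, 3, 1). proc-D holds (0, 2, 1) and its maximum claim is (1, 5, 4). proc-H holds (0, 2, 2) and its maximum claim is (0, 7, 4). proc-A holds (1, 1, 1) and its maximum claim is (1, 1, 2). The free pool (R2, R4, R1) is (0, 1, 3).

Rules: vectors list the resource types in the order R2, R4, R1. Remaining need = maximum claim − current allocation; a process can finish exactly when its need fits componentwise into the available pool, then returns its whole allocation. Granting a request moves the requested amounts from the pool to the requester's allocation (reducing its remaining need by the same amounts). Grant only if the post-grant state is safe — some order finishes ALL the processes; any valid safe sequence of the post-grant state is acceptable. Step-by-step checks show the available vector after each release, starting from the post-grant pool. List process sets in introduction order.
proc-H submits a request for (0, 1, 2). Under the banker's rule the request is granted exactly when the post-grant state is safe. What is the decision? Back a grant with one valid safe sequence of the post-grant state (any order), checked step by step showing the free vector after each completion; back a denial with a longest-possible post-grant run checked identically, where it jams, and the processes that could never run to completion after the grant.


DENY: after the grant no complete ordering would exist.
Key observation: after proc-A, proc-G the pool peaks at (2, 3, 2), and each blocked process is short somewhere: proc-D on R1; proc-H on R4.
After a pretend grant, a maximal execution: proc-A, proc-G — then nothing else fits. Check, step by step:
  pool = (0, 0, 1)
  run proc-A (needs (0, 0, 1), free (0, 0, 1)); after release of (1, 1, 1) the pool is (1, 1, 2)
  run proc-G (needs (0, 1, 1), free (1, 1, 2)); after release of (1, 2, 0) the pool is (2, 3, 2)
  blocked: proc-D wants (1, 3, 3), pool (2, 3, 2) — not enough R1
  blocked: proc-H wants (0, 4, 0), pool (2, 3, 2) — not enough R4
Post-grant, the permanently blocked set is proc-D and proc-H.


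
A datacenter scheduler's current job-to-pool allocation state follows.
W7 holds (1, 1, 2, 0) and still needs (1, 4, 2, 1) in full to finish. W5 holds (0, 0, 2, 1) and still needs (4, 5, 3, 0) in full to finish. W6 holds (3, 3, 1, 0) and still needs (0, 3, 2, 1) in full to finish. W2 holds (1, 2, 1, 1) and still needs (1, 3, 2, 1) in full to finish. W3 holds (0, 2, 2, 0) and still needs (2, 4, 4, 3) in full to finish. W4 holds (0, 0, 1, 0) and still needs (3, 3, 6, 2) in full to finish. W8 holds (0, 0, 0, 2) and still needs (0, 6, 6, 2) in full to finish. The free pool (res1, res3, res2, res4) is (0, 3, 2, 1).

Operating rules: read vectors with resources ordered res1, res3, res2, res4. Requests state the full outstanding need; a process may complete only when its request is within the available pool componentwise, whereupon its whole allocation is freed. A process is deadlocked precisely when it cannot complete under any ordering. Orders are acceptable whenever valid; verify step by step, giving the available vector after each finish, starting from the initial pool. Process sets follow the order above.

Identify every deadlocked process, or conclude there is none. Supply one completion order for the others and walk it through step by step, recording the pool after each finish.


Nothing here is deadlocked.
Key observation: starting with W6, each completion frees enough for the next — no one is permanently blocked.
The rest can finish in the order W6, W7, W5, W2, W8, W3, W4. Walking it through:
  pool = (0, 3, 2, 1)
  W6 needs (0, 3, 2, 1) <= (0, 3, 2, 1) -> finishes; pool += (3, 3, 1, 0) = (3, 6, 3, 1)
  W7 needs (1, 4, 2, 1) <= (3, 6, 3, 1) -> finishes; pool += (1, 1, 2, 0) = (4, 7, 5, 1)
  W5 needs (4, 5, 3, 0) <= (4, 7, 5, 1) -> finishes; pool += (0, 0, 2, 1) = (4, 7, 7, 2)
  W2 needs (1, 3, 2, 1) <= (4, 7, 7, 2) -> finishes; pool += (1, 2, 1, 1) = (5, 9, 8, 3)
  W8 needs (0, 6, 6, 2) <= (5, 9, 8, 3) -> finishes; pool += (0, 0, 0, 2) = (5, 9, 8, 5)
  W3 needs (2, 4, 4, 3) <= (5, 9, 8, 5) -> finishes; pool += (0, 2, 2, 0) = (5, 11, 10, 5)
  W4 needs (3, 3, 6, 2) <= (5, 11, 10, 5) -> finishes; pool += (0, 0, 1, 0) = (5, 11, 11, 5)


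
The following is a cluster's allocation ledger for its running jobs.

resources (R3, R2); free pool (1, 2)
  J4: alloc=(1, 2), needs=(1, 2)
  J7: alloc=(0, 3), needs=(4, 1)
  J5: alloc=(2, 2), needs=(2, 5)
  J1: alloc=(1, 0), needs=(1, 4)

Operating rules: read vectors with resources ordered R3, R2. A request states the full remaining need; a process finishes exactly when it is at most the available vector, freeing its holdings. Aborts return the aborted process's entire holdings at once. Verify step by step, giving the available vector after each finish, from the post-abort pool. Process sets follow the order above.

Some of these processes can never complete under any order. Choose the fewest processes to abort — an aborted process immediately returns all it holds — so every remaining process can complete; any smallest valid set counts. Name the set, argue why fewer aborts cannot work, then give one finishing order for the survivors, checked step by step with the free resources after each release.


Abort J7.
Key observation: aborting J7 returns (0, 3), and J5 — hopeless before — runs at step 2 with the returned capacity in the pool.
Why nothing smaller works: aborting no one leaves the state deadlocked as given.
The survivors complete as J1, J5, J4. Step-by-step check (starting from the post-abort pool):
  pool = (1, 5)
  J1 needs (1, 4) <= (1, 5) -> finishes; pool += (1, 0) = (2, 5)
  J5 needs (2, 5) <= (2, 5) -> finishes; pool += (2, 2) = (4, 7)
  J4 needs (1, 2) <= (4, 7) -> finishes; pool += (1, 2) = (5, 9)


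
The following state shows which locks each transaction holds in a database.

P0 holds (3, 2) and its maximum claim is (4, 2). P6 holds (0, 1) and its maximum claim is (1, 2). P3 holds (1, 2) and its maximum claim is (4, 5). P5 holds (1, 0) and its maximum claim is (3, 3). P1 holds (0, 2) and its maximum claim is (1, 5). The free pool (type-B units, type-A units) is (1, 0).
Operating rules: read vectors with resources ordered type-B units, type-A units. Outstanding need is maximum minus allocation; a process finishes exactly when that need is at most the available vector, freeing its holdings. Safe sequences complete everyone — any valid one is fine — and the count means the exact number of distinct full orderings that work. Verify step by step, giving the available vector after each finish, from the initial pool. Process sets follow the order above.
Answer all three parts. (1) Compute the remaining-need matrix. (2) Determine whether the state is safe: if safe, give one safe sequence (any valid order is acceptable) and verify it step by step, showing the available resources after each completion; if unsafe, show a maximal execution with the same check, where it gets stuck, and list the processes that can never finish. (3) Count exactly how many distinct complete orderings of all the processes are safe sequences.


(1) Remaining need (order type-B units, type-A units):
  P0: (1, 0)
  P6: (1, 1)
  P3: (3, 3)
  P5: (2, 3)
  P1: (1, 3)
(2) SAFE — a valid safe sequence is P0, P6, P5, P3, P1.
Key observation: P0 marks the first exact bind of the order: its need (1, 0) fits the free (1, 0) with zero slack on a requested resource.
Step-by-step check:
  pool = (1, 0)
  run P0 (needs (1, 0), free (1, 0)); after release of (3, 2) the pool is (4, 2)
  run P6 (needs (1, 1), free (4, 2)); after release of (0, 1) the pool is (4, 3)
  run P5 (needs (2, 3), free (4, 3)); after release of (1, 0) the pool is (5, 3)
  run P3 (needs (3, 3), free (5, 3)); after release of (1, 2) the pool is (6, 5)
  run P1 (needs (1, 3), free (6, 5)); after release of (0, 2) the pool is (6, 7)
(3) Exactly 6 of the possible complete orderings are safe sequences.


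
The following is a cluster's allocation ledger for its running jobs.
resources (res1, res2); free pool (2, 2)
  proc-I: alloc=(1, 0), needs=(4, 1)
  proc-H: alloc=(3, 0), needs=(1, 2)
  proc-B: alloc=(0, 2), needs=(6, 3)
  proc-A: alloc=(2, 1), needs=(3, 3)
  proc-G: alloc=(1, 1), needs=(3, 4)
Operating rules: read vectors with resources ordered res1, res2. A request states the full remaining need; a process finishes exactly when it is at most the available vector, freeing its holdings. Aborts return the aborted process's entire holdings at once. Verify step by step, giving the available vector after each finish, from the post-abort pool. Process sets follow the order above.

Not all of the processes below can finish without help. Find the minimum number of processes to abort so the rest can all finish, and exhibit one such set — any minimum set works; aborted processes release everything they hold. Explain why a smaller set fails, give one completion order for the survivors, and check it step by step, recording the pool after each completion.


The answer: abort proc-B.
Key observation: no ordering could ever have run proc-G before the abort of proc-B; with (0, 2) back in the pool it fits at step 2.
Why nothing smaller works: aborting no one leaves the state deadlocked as given.
The survivors complete as proc-H, proc-G, proc-A, proc-I. Step-by-step check (starting from the post-abort pool):
  pool = (2, 4)
  proc-H needs (1, 2) <= (2, 4) -> finishes; pool += (3, 0) = (5, 4)
  proc-G needs (3, 4) <= (5, 4) -> finishes; pool += (1, 1) = (6, 5)
  proc-A needs (3, 3) <= (6, 5) -> finishes; pool += (2, 1) = (8, 6)
  proc-I needs (4, 1) <= (8, 6) -> finishes; pool += (1, 0) = (9, 6)


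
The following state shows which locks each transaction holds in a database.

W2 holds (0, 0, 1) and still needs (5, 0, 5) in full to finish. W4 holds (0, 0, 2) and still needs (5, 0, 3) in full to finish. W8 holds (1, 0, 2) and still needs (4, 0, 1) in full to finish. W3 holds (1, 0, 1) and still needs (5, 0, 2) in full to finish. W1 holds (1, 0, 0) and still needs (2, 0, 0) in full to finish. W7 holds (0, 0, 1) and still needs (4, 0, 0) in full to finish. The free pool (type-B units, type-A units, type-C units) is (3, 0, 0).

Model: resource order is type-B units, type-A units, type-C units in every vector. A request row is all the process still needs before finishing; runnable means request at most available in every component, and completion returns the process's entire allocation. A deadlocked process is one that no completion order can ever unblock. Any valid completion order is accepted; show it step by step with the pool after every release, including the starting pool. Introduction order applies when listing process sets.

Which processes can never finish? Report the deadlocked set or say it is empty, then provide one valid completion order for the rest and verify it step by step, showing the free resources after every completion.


Nothing here is deadlocked.
Key observation: beginning at W1, releases accumulate fast enough that every process eventually fits.
The rest can finish in the order W1, W7, W8, W4, W3, W2. Walking it through:
  pool = (3, 0, 0)
  run W1 (needs (2, 0, 0), free (3, 0, 0)); after release of (1, 0, 0) the pool is (4, 0, 0)
  run W7 (needs (4, 0, 0), free (4, 0, 0)); after release of (0, 0, 1) the pool is (4, 0, 1)
  run W8 (needs (4, 0, 1), free (4, 0, 1)); after release of (1, 0, 2) the pool is (5, 0, 3)
  run W4 (needs (5, 0, 3), free (5, 0, 3)); after release of (0, 0, 2) the pool is (5, 0, 5)
  run W3 (needs (5, 0, 2), free (5, 0, 5)); after release of (1, 0, 1) the pool is (6, 0, 6)
  run W2 (needs (5, 0, 5), free (6, 0, 6)); after release of (0, 0, 1) the pool is (6, 0, 7)


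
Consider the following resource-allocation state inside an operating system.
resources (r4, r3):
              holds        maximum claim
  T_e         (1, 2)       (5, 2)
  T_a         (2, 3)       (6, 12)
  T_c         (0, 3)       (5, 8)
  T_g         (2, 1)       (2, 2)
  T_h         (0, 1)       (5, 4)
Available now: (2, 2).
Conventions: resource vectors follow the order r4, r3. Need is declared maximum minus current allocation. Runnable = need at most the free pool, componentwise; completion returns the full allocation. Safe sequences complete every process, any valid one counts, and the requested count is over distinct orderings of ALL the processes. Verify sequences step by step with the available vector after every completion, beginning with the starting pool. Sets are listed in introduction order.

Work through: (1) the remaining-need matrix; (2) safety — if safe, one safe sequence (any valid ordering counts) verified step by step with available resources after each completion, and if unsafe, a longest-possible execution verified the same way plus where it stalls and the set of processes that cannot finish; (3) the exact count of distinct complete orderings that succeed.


(1) Outstanding need per process (order r4, r3):
  T_e: (4, 0)
  T_a: (4, 9)
  T_c: (5, 5)
  T_g: (0, 1)
  T_h: (5, 3)
(2) SAFE — a valid safe sequence is T_g, T_e, T_c, T_h, T_a.
Key observation: the order's first zero-slack moment is T_e ((4, 0) needed, (4, 3) free — a requested resource with nothing to spare).
Step-by-step check:
  pool = (2, 2)
  run T_g (needs (0, 1), free (2, 2)); after release of (2, 1) the pool is (4, 3)
  run T_e (needs (4, 0), free (4, 3)); after release of (1, 2) the pool is (5, 5)
  run T_c (needs (5, 5), free (5, 5)); after release of (0, 3) the pool is (5, 8)
  run T_h (needs (5, 3), free (5, 8)); after release of (0, 1) the pool is (5, 9)
  run T_a (needs (4, 9), free (5, 9)); after release of (2, 3) the pool is (7, 12)
(3) Precisely 2 of the possible complete orderings are safe sequences.


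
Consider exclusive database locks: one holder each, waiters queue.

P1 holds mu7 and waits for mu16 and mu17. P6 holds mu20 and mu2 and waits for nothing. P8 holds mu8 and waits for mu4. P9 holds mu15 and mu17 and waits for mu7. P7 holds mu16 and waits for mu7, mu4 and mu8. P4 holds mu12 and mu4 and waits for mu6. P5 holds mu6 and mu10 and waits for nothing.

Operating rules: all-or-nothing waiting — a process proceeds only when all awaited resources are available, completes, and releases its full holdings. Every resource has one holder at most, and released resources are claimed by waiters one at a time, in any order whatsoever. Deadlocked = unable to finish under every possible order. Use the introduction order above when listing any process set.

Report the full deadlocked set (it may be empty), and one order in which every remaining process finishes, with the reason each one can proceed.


Deadlocked set: P1, P9 and P7.
Key observation: the waits loop around P1 -> P9 -> P1 with no way out; P7 is caught in further circular waits.
A valid finishing order for the others: P5, P6, P4, P8.
Verifying each step:
  run P5 (it waits on nothing); releases mu6 and mu10
  run P6 (it waits on nothing); releases mu20 and mu2
  P4 waits on mu6 — all released -> runs and releases mu12 and mu4
  P8 waits on mu4 — all released -> runs and releases mu8


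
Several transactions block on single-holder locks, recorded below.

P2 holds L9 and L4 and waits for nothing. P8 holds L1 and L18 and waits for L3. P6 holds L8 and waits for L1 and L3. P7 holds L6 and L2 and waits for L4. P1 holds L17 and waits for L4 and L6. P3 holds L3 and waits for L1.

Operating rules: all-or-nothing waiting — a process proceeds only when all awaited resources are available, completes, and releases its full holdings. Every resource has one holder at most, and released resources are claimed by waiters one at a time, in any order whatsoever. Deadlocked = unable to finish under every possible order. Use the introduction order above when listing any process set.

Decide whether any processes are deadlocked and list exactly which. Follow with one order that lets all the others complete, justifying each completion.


The deadlocked set is P8, P6 and P3.
Key observation: the waits loop around P8 -> P3 -> P8 with no way out; P6 waits into the deadlock from upstream.
A valid finishing order for the others: P2, P7, P1.
Check, step by step:
  P2 waits on nothing -> runs at once and releases L9 and L4
  P7: everything it awaited (L4) is free; runs, freeing L6 and L2
  P1: everything it awaited (L4 and L6) is free; runs, freeing L17


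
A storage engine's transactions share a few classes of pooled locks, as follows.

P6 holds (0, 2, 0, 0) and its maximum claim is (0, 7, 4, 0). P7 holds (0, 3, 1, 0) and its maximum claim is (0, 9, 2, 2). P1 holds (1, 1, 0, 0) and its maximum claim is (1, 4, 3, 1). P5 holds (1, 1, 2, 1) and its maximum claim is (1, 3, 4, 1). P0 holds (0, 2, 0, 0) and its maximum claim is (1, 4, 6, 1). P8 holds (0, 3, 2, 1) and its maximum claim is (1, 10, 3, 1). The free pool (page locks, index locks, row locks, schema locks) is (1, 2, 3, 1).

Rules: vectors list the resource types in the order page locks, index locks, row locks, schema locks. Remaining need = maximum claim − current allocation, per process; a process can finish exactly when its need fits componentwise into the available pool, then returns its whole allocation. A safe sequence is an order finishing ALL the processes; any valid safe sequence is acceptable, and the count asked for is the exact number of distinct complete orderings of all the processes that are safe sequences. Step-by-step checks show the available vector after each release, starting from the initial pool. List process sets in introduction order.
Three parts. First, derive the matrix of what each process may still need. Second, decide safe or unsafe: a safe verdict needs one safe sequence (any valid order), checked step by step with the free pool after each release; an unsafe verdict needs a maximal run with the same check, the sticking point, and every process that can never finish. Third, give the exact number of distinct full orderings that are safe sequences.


(1) Need matrix, components ordered page locks, index locks, row locks, schema locks:
  P6: (0, 5, 4, 0)
  P7: (0, 6, 1, 2)
  P1: (0, 3, 3, 1)
  P5: (0, 2, 2, 0)
  P0: (1, 2, 6, 1)
  P8: (1, 7, 1, 0)
(2) The state is UNSAFE.
Key observation: after P5, P1 the pool peaks at (3, 4, 5, 2), and each blocked process is short somewhere: P6 on index locks; P7 on index locks; P0 on row locks; P8 on index locks.
Going as far as possible: P5, P1; after that, nothing fits. Walking it through:
  pool = (1, 2, 3, 1)
  P5 needs (0, 2, 2, 0) <= (1, 2, 3, 1) -> finishes; pool += (1, 1, 2, 1) = (2, 3, 5, 2)
  P1 needs (0, 3, 3, 1) <= (2, 3, 5, 2) -> finishes; pool += (1, 1, 0, 0) = (3, 4, 5, 2)
  P6 still needs (0, 5, 4, 0) but only (3, 4, 5, 2) is free — short on index locks
  P7 still needs (0, 6, 1, 2) but only (3, 4, 5, 2) is free — short on index locks
  P0 still needs (1, 2, 6, 1) but only (3, 4, 5, 2) is free — short on row locks
  P8 still needs (1, 7, 1, 0) but only (3, 4, 5, 2) is free — short on index locks
Never able to finish: P6, P7, P0 and P8.
(3) Precisely 0 of the possible complete orderings are safe sequences.


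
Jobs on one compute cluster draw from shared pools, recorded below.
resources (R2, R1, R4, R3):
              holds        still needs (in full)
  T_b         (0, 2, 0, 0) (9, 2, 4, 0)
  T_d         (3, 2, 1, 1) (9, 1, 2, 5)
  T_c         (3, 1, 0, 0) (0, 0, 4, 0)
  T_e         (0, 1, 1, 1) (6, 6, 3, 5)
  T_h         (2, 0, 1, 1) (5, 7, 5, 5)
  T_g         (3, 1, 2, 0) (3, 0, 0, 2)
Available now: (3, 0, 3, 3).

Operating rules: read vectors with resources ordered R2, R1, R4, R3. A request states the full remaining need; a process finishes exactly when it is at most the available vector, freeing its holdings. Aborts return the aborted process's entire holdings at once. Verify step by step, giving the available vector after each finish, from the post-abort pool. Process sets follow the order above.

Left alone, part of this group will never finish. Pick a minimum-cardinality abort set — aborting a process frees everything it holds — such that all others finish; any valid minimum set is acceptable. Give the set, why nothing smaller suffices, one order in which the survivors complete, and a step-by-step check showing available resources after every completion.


The answer: abort T_d and T_e.
Key observation: T_h was stuck for good until T_d and T_e gave back (3, 3, 2, 2); in the order shown it finishes at step 4.
No one abort is enough; case by case: T_b alone leaves T_d blocked (short on R3); T_d alone leaves T_e blocked (short on R3); T_c alone leaves T_d blocked (short on R3); T_e alone leaves T_d blocked (short on R3); T_h alone leaves T_d blocked (short on R3); T_g alone leaves T_d blocked (short on R3).
The survivors complete as T_g, T_b, T_c, T_h. Check, step by step (starting from the post-abort pool):
  pool = (6, 3, 5, 5)
  run T_g (needs (3, 0, 0, 2), free (6, 3, 5, 5)); after release of (3, 1, 2, 0) the pool is (9, 4, 7, 5)
  run T_b (needs (9, 2, 4, 0), free (9, 4, 7, 5)); after release of (0, 2, 0, 0) the pool is (9, 6, 7, 5)
  run T_c (needs (0, 0, 4, 0), free (9, 6, 7, 5)); after release of (3, 1, 0, 0) the pool is (12, 7, 7, 5)
  run T_h (needs (5, 7, 5, 5), free (12, 7, 7, 5)); after release of (2, 0, 1, 1) the pool is (14, 7, 8, 6)
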